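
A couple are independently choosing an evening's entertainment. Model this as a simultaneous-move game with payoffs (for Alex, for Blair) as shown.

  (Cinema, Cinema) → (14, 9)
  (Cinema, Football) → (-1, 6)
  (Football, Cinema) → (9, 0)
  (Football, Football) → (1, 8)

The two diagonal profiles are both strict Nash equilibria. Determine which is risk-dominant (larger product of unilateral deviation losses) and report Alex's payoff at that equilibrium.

1

At both Cinema: Alex loses 14 − 9 = 5 by deviating; Blair loses 9 − 6 = 3. Product = 5·3 = 15.
At both Football: Alex loses 1 − (-1) = 2 by deviating; Blair loses 8 − 0 = 8. Product = 2·8 = 16.
16 > 15, so both Football is risk-dominant. Alex's payoff there is 1.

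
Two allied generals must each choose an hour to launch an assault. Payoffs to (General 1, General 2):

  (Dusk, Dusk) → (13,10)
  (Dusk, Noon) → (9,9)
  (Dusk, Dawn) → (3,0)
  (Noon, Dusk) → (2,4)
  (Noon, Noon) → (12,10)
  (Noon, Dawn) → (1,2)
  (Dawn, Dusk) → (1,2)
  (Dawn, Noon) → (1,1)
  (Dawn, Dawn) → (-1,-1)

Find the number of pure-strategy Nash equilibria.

2

Both Dusk: General 1 gets 13 (best alternative 2); General 2 gets 10 (best alternative 9). Neither deviates — NE.
Both Noon: General 1 gets 12 (best alternative 9); General 2 gets 10 (best alternative 4). Neither deviates — NE.
Both Dawn is not a NE: General 1 would switch to Dusk (3 > -1).
No other cell survives both best-response checks, so there are 2 pure NE.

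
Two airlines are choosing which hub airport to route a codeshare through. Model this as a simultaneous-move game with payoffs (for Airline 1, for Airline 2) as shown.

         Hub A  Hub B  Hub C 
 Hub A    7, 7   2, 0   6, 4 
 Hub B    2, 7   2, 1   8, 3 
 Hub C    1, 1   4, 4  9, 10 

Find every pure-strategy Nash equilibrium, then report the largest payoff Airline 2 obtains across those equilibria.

10

Both Hub A is a pure NE (Airline 1: 7 ≥ 2; Airline 2: 7 ≥ 4). Airline 2 gets 7.
Both Hub C is a pure NE (Airline 1: 9 ≥ 8; Airline 2: 10 ≥ 4). Airline 2 gets 10.
Every other cell has a profitable deviation for at least one player. Highest of {7, 10} is 10.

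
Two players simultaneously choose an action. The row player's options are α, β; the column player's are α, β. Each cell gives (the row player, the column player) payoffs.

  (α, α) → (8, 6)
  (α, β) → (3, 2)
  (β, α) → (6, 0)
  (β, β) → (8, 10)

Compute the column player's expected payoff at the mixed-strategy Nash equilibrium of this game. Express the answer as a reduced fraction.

The row player mixes with probability p on α, chosen so the column player is indifferent: 6p + 0(1−p) = 2p + 10(1−p) gives p = 5/7.
The column player's expected payoff is 6·5/7 + 0·2/7 = 30/7.

30/7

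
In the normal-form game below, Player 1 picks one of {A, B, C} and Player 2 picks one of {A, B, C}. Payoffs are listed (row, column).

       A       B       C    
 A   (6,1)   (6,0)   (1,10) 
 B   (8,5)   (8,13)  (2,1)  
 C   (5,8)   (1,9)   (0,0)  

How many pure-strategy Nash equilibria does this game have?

1

Both B: Player 1 gets 8 (best alternative 6); Player 2 gets 13 (best alternative 5). Neither deviates — NE.
Both C is not a NE: Player 1 would switch to B (2 > 0).
No other cell survives both best-response checks, so there is 1 pure NE.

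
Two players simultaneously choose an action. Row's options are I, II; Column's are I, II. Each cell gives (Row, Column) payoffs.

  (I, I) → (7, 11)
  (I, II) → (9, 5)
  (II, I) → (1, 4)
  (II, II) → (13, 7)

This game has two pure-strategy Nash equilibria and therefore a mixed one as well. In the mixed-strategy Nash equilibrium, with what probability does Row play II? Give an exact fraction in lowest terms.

Row's mix p on I must make Column indifferent between I and II.
Column's payoff from I: 11p + 4(1−p). From II: 5p + 7(1−p).
Set equal: 6p = 3(1−p) → p = 3/9 = 1/3.
Probability on II is 1 − 1/3 = 2/3.

2/3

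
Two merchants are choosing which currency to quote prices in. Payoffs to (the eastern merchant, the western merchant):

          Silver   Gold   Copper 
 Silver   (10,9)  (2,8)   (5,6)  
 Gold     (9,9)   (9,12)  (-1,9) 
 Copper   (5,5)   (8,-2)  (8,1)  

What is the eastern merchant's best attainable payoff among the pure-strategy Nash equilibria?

10

Both Silver is a pure NE (the eastern merchant: 10 ≥ 9; the western merchant: 9 ≥ 8). The eastern merchant gets 10.
Both Gold is a pure NE (the eastern merchant: 9 ≥ 8; the western merchant: 12 ≥ 9). The eastern merchant gets 9.
Every other cell has a profitable deviation for at least one player. Highest of {10, 9} is 10.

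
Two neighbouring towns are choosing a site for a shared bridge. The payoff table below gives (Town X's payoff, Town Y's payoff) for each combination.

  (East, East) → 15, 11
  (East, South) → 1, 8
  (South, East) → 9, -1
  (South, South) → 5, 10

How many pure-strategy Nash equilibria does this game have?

Both East: Town X gets 15 (best alternative 9); Town Y gets 11 (best alternative 8). Neither deviates — NE.
Both South: Town X gets 5 (best alternative 1); Town Y gets 10 (best alternative -1). Neither deviates — NE.
(East, South) is not a NE: Town X would switch to South (5 > 1).
No other cell survives both best-response checks, so there are 2 pure NE.

2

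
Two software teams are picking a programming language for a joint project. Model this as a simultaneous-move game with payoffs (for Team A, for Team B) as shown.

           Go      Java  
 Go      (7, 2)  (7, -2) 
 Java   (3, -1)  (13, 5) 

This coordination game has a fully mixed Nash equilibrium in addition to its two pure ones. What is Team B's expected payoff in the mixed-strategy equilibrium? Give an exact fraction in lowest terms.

Team A mixes with probability p on Go, chosen so Team B is indifferent: 2p + (-1)(1−p) = (-2)p + 5(1−p) gives p = 3/5.
Team B's expected payoff is 2·3/5 + (-1)·2/5 = 4/5.

4/5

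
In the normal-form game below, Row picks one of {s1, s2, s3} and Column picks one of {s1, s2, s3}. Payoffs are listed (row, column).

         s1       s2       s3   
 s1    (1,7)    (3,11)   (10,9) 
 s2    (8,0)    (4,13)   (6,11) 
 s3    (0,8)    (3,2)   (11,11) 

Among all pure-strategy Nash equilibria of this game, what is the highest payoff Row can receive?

Both s2 is a pure NE (Row: 4 ≥ 3; Column: 13 ≥ 11). Row gets 4.
Both s3 is a pure NE (Row: 11 ≥ 10; Column: 11 ≥ 8). Row gets 11.
Every other cell has a profitable deviation for at least one player. Highest of {4, 11} is 11.

11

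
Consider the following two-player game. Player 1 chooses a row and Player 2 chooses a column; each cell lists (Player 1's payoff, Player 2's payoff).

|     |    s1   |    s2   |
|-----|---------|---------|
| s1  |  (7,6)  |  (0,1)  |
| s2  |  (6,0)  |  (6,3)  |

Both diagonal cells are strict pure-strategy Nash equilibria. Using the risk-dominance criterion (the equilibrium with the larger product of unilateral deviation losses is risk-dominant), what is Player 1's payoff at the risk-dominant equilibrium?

At both s1: Player 1 loses 7 − 6 = 1 by deviating; Player 2 loses 6 − 1 = 5. Product = 1·5 = 5.
At both s2: Player 1 loses 6 − 0 = 6 by deviating; Player 2 loses 3 − 0 = 3. Product = 6·3 = 18.
18 > 5, so both s2 is risk-dominant. Player 1's payoff there is 6.

6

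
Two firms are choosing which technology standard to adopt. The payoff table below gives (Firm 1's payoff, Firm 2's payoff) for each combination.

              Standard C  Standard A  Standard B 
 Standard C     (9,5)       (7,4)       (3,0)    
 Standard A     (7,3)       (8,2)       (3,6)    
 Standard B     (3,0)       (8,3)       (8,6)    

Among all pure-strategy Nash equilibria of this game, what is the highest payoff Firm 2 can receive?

Both Standard C is a pure NE (Firm 1: 9 ≥ 7; Firm 2: 5 ≥ 4). Firm 2 gets 5.
Both Standard B is a pure NE (Firm 1: 8 ≥ 3; Firm 2: 6 ≥ 3). Firm 2 gets 6.
Every other cell has a profitable deviation for at least one player. Highest of {5, 6} is 6.

6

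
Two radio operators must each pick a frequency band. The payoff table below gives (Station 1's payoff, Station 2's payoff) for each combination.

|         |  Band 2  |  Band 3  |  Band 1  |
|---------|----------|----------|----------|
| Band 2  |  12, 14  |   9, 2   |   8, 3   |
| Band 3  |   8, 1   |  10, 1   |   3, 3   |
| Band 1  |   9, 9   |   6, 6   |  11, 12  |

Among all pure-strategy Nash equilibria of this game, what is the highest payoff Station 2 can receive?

Both Band 2 is a pure NE (Station 1: 12 ≥ 9; Station 2: 14 ≥ 3). Station 2 gets 14.
Both Band 1 is a pure NE (Station 1: 11 ≥ 8; Station 2: 12 ≥ 9). Station 2 gets 12.
Every other cell has a profitable deviation for at least one player. Highest of {14, 12} is 14.

14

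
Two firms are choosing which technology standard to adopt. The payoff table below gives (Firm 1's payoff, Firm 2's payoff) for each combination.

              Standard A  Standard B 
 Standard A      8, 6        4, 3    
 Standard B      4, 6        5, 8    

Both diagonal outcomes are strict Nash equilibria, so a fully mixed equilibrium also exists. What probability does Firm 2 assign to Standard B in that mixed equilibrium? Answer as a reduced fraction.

4/5

Firm 2's mix q on Standard A must make Firm 1 indifferent between Standard A and Standard B.
Firm 1's payoff from Standard A: 8q + 4(1−q). From Standard B: 4q + 5(1−q).
Set equal: 4q = 1(1−q) → q = 1/5.
Probability on Standard B is 1 − 1/5 = 4/5.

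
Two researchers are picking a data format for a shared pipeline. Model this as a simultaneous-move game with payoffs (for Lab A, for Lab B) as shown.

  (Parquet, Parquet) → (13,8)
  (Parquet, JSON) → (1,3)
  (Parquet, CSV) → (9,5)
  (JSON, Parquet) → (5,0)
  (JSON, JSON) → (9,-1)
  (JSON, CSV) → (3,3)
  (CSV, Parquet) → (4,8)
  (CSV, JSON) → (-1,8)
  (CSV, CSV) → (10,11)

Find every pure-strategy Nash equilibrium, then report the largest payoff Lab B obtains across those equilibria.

Both Parquet is a pure NE (Lab A: 13 ≥ 5; Lab B: 8 ≥ 5). Lab B gets 8.
Both CSV is a pure NE (Lab A: 10 ≥ 9; Lab B: 11 ≥ 8). Lab B gets 11.
Every other cell has a profitable deviation for at least one player. Highest of {8, 11} is 11.

11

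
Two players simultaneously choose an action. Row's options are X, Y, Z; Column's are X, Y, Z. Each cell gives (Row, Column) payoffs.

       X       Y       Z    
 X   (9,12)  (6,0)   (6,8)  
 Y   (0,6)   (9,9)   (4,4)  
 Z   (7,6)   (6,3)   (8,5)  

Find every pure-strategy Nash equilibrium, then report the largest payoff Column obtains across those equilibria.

Both X is a pure NE (Row: 9 ≥ 7; Column: 12 ≥ 8). Column gets 12.
Both Y is a pure NE (Row: 9 ≥ 6; Column: 9 ≥ 6). Column gets 9.
Every other cell has a profitable deviation for at least one player. Highest of {12, 9} is 12.

12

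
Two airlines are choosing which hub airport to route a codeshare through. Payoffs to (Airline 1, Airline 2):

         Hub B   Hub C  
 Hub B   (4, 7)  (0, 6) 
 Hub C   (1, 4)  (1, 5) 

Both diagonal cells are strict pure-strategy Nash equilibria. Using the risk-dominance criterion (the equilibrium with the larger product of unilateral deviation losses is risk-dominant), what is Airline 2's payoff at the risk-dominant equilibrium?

7

At both Hub B: Airline 1 loses 4 − 1 = 3 by deviating; Airline 2 loses 7 − 6 = 1. Product = 3·1 = 3.
At both Hub C: Airline 1 loses 1 − 0 = 1 by deviating; Airline 2 loses 5 − 4 = 1. Product = 1·1 = 1.
3 > 1, so both Hub B is risk-dominant. Airline 2's payoff there is 7.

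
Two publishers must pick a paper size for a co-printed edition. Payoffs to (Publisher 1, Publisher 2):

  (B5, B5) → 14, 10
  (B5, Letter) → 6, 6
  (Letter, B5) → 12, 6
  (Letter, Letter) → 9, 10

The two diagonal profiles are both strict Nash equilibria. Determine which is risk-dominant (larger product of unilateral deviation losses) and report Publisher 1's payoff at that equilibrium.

9

At both B5: Publisher 1 loses 14 − 12 = 2 by deviating; Publisher 2 loses 10 − 6 = 4. Product = 2·4 = 8.
At both Letter: Publisher 1 loses 9 − 6 = 3 by deviating; Publisher 2 loses 10 − 6 = 4. Product = 3·4 = 12.
12 > 8, so both Letter is risk-dominant. Publisher 1's payoff there is 9.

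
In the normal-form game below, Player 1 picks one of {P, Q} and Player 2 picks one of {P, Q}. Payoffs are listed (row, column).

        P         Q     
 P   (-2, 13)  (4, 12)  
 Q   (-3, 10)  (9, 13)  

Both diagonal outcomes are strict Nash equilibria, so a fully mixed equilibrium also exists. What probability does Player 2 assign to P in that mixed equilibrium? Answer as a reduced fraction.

Player 2's mix q on P must make Player 1 indifferent between P and Q.
Player 1's payoff from P: (-2)q + 4(1−q). From Q: (-3)q + 9(1−q).
Set equal: 1q = 5(1−q) → q = 5/6.

5/6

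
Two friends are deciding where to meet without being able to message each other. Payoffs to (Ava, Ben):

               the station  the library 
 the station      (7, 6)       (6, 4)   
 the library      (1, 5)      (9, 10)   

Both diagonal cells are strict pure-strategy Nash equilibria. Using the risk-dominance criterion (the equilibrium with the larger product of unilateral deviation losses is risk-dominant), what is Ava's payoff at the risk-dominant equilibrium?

9

At both the station: Ava loses 7 − 1 = 6 by deviating; Ben loses 6 − 4 = 2. Product = 6·2 = 12.
At both the library: Ava loses 9 − 6 = 3 by deviating; Ben loses 10 − 5 = 5. Product = 3·5 = 15.
15 > 12, so both the library is risk-dominant. Ava's payoff there is 9.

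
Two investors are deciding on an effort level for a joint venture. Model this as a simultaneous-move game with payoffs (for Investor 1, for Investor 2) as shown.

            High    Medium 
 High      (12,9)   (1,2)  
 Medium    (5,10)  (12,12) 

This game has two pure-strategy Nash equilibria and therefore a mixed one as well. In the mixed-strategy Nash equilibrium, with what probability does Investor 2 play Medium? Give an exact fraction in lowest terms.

Investor 2's mix q on High must make Investor 1 indifferent between High and Medium.
Investor 1's payoff from High: 12q + 1(1−q). From Medium: 5q + 12(1−q).
Set equal: 7q = 11(1−q) → q = 11/18.
Probability on Medium is 1 − 11/18 = 7/18.

7/18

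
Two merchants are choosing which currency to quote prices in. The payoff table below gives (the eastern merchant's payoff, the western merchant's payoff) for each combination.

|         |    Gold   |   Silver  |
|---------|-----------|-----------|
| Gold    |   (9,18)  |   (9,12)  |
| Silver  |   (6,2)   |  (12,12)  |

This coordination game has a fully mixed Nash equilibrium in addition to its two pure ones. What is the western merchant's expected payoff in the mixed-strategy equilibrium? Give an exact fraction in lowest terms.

12

The eastern merchant mixes with probability p on Gold, chosen so the western merchant is indifferent: 18p + 2(1−p) = 12p + 12(1−p) gives p = 5/8.
The western merchant's expected payoff is 18·5/8 + 2·3/8 = 12.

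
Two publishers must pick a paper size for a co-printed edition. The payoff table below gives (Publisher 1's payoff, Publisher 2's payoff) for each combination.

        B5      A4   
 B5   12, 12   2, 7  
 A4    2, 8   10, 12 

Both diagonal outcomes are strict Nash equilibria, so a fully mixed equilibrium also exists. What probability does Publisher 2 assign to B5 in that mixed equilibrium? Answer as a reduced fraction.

Publisher 2's mix q on B5 must make Publisher 1 indifferent between B5 and A4.
Publisher 1's payoff from B5: 12q + 2(1−q). From A4: 2q + 10(1−q).
Set equal: 10q = 8(1−q) → q = 8/18 = 4/9.

4/9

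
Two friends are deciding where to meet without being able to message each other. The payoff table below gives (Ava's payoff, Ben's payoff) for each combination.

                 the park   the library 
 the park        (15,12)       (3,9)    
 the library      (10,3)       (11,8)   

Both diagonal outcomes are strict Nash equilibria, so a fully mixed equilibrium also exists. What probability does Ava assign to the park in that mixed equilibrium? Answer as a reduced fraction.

5/8

Ava's mix p on the park must make Ben indifferent between the park and the library.
Ben's payoff from the park: 12p + 3(1−p). From the library: 9p + 8(1−p).
Set equal: 3p = 5(1−p) → p = 5/8.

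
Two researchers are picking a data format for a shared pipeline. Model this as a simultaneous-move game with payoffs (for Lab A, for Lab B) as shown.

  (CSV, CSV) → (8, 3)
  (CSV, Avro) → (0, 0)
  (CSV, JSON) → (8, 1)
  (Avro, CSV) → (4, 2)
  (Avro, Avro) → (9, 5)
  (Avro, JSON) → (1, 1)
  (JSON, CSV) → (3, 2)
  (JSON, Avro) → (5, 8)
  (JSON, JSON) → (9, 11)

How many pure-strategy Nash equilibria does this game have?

Both CSV: Lab A gets 8 (best alternative 4); Lab B gets 3 (best alternative 1). Neither deviates — NE.
Both Avro: Lab A gets 9 (best alternative 5); Lab B gets 5 (best alternative 2). Neither deviates — NE.
Both JSON: Lab A gets 9 (best alternative 8); Lab B gets 11 (best alternative 8). Neither deviates — NE.
(JSON, Avro) is not a NE: Lab A would switch to Avro (9 > 5).
No other cell survives both best-response checks, so there are 3 pure NE.

3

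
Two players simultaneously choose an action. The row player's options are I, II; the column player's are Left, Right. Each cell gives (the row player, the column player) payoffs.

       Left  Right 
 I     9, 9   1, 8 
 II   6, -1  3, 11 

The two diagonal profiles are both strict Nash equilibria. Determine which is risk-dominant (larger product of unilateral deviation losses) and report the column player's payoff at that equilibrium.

11

At (I, Left): the row player loses 9 − 6 = 3 by deviating; the column player loses 9 − 8 = 1. Product = 3·1 = 3.
At (II, Right): the row player loses 3 − 1 = 2 by deviating; the column player loses 11 − (-1) = 12. Product = 2·12 = 24.
24 > 3, so (II, Right) is risk-dominant. The column player's payoff there is 11.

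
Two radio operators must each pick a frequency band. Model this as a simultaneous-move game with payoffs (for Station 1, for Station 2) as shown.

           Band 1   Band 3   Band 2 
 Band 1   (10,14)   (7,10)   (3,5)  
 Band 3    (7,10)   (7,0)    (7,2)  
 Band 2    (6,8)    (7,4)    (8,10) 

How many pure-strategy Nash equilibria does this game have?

2

Both Band 1: Station 1 gets 10 (best alternative 7); Station 2 gets 14 (best alternative 10). Neither deviates — NE.
Both Band 2: Station 1 gets 8 (best alternative 7); Station 2 gets 10 (best alternative 8). Neither deviates — NE.
Both Band 3 is not a NE: Station 2 would switch to Band 1 (10 > 0).
No other cell survives both best-response checks, so there are 2 pure NE.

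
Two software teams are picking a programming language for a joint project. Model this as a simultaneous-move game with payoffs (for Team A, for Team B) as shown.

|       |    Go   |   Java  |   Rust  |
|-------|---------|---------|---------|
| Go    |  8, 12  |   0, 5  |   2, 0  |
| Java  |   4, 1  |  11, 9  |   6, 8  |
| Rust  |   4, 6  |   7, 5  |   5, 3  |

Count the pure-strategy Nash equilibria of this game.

2

Both Go: Team A gets 8 (best alternative 4); Team B gets 12 (best alternative 5). Neither deviates — NE.
Both Java: Team A gets 11 (best alternative 7); Team B gets 9 (best alternative 8). Neither deviates — NE.
Both Rust is not a NE: Team A would switch to Java (6 > 5).
No other cell survives both best-response checks, so there are 2 pure NE.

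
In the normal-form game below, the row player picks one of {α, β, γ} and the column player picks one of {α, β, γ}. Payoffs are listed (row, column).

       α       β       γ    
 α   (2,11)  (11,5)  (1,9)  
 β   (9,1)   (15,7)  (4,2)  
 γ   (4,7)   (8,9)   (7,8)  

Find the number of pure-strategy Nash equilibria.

1

Both β: the row player gets 15 (best alternative 11); the column player gets 7 (best alternative 2). Neither deviates — NE.
Both α is not a NE: the row player would switch to β (9 > 2).
No other cell survives both best-response checks, so there is 1 pure NE.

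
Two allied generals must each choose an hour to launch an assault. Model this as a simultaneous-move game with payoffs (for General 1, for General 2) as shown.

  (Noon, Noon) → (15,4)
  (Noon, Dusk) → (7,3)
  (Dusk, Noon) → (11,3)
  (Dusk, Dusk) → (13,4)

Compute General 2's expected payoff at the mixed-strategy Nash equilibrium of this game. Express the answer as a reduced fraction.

General 1 mixes with probability p on Noon, chosen so General 2 is indifferent: 4p + 3(1−p) = 3p + 4(1−p) gives p = 1/2.
General 2's expected payoff is 4·1/2 + 3·1/2 = 7/2.

7/2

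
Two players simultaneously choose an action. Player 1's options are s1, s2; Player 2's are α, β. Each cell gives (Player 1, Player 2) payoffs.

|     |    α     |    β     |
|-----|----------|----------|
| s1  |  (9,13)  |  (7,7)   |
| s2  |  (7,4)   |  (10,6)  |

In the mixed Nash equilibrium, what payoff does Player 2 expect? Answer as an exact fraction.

25/4

Player 1 mixes with probability p on s1, chosen so Player 2 is indifferent: 13p + 4(1−p) = 7p + 6(1−p) gives p = 1/4.
Player 2's expected payoff is 13·1/4 + 4·3/4 = 25/4.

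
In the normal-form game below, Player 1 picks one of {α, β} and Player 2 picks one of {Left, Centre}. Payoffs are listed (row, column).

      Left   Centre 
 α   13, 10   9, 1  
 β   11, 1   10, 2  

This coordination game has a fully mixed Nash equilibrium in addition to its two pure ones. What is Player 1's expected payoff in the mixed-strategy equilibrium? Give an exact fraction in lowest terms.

Player 2 mixes with probability q on Left, chosen so Player 1 is indifferent: 13q + 9(1−q) = 11q + 10(1−q) gives q = 1/3.
Player 1's expected payoff (from either row, since indifferent) is 13·1/3 + 9·2/3 = 31/3.

31/3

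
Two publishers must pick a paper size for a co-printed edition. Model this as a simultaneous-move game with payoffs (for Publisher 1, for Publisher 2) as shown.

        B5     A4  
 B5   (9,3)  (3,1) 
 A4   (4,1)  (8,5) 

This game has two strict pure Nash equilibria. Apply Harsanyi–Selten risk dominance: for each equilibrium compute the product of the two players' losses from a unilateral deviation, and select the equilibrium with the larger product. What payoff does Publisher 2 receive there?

5

At both B5: Publisher 1 loses 9 − 4 = 5 by deviating; Publisher 2 loses 3 − 1 = 2. Product = 5·2 = 10.
At both A4: Publisher 1 loses 8 − 3 = 5 by deviating; Publisher 2 loses 5 − 1 = 4. Product = 5·4 = 20.
20 > 10, so both A4 is risk-dominant. Publisher 2's payoff there is 5.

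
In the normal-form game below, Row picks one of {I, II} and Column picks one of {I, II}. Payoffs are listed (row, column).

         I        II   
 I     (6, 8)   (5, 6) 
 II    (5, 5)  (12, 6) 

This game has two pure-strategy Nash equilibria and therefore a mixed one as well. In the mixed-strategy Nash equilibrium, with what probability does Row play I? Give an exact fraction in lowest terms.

1/3

Row's mix p on I must make Column indifferent between I and II.
Column's payoff from I: 8p + 5(1−p). From II: 6p + 6(1−p).
Set equal: 2p = 1(1−p) → p = 1/3.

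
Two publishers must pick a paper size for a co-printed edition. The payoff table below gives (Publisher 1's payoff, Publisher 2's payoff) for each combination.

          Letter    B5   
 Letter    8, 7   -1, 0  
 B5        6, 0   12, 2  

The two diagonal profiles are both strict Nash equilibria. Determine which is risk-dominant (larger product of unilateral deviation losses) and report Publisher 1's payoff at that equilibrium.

At both Letter: Publisher 1 loses 8 − 6 = 2 by deviating; Publisher 2 loses 7 − 0 = 7. Product = 2·7 = 14.
At both B5: Publisher 1 loses 12 − (-1) = 13 by deviating; Publisher 2 loses 2 − 0 = 2. Product = 13·2 = 26.
26 > 14, so both B5 is risk-dominant. Publisher 1's payoff there is 12.

12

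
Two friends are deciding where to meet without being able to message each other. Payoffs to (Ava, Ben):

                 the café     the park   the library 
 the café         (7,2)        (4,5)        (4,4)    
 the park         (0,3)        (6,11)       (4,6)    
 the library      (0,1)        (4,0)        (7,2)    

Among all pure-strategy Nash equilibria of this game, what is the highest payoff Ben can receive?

Both the park is a pure NE (Ava: 6 ≥ 4; Ben: 11 ≥ 6). Ben gets 11.
Both the library is a pure NE (Ava: 7 ≥ 4; Ben: 2 ≥ 1). Ben gets 2.
Every other cell has a profitable deviation for at least one player. Highest of {11, 2} is 11.

11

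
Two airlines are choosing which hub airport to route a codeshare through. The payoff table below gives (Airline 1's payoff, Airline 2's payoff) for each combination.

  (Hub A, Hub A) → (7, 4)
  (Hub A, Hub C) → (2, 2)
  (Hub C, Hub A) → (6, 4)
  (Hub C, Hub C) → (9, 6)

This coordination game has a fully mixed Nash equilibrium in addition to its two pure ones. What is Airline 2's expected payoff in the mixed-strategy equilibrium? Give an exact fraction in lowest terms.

Airline 1 mixes with probability p on Hub A, chosen so Airline 2 is indifferent: 4p + 4(1−p) = 2p + 6(1−p) gives p = 1/2.
Airline 2's expected payoff is 4·1/2 + 4·1/2 = 4.

4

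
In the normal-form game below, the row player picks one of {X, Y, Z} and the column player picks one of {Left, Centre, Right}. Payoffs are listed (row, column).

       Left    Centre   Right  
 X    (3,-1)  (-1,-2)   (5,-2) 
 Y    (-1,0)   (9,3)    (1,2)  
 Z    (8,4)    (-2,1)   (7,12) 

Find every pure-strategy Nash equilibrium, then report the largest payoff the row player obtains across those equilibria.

9

(Y, Centre) is a pure NE (the row player: 9 ≥ -1; the column player: 3 ≥ 2). The row player gets 9.
(Z, Right) is a pure NE (the row player: 7 ≥ 5; the column player: 12 ≥ 4). The row player gets 7.
Every other cell has a profitable deviation for at least one player. Highest of {9, 7} is 9.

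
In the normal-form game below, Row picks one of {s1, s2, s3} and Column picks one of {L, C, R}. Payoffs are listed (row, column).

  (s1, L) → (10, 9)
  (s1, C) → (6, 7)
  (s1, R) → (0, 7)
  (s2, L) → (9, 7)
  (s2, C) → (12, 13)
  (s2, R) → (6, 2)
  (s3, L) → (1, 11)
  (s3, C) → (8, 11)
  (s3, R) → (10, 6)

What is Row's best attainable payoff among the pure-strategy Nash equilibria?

12

(s1, L) is a pure NE (Row: 10 ≥ 9; Column: 9 ≥ 7). Row gets 10.
(s2, C) is a pure NE (Row: 12 ≥ 8; Column: 13 ≥ 7). Row gets 12.
Every other cell has a profitable deviation for at least one player. Highest of {10, 12} is 12.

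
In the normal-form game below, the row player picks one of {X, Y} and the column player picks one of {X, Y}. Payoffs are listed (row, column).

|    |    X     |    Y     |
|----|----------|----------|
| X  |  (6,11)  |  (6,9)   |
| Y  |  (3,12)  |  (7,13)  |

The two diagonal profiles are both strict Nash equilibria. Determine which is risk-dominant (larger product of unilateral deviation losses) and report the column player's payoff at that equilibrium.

At both X: the row player loses 6 − 3 = 3 by deviating; the column player loses 11 − 9 = 2. Product = 3·2 = 6.
At both Y: the row player loses 7 − 6 = 1 by deviating; the column player loses 13 − 12 = 1. Product = 1·1 = 1.
6 > 1, so both X is risk-dominant. The column player's payoff there is 11.

11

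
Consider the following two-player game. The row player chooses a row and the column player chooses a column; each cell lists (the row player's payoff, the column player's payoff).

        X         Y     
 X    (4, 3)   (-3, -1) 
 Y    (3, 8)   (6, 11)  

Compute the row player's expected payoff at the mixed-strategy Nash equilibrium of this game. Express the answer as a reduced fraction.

The column player mixes with probability q on X, chosen so the row player is indifferent: 4q + (-3)(1−q) = 3q + 6(1−q) gives q = 9/10.
The row player's expected payoff (from either row, since indifferent) is 4·9/10 + (-3)·1/10 = 33/10.

33/10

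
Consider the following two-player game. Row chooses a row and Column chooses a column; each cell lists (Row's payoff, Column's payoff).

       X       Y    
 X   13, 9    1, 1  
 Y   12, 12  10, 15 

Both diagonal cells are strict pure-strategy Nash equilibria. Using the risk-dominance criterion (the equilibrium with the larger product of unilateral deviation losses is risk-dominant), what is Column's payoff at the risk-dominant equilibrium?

15

At both X: Row loses 13 − 12 = 1 by deviating; Column loses 9 − 1 = 8. Product = 1·8 = 8.
At both Y: Row loses 10 − 1 = 9 by deviating; Column loses 15 − 12 = 3. Product = 9·3 = 27.
27 > 8, so both Y is risk-dominant. Column's payoff there is 15.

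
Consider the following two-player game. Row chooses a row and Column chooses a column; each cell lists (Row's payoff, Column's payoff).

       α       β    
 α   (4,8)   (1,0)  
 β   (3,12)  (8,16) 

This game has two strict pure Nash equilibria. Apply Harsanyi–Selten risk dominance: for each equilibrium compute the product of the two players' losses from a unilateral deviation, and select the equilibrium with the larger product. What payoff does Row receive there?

At both α: Row loses 4 − 3 = 1 by deviating; Column loses 8 − 0 = 8. Product = 1·8 = 8.
At both β: Row loses 8 − 1 = 7 by deviating; Column loses 16 − 12 = 4. Product = 7·4 = 28.
28 > 8, so both β is risk-dominant. Row's payoff there is 8.

8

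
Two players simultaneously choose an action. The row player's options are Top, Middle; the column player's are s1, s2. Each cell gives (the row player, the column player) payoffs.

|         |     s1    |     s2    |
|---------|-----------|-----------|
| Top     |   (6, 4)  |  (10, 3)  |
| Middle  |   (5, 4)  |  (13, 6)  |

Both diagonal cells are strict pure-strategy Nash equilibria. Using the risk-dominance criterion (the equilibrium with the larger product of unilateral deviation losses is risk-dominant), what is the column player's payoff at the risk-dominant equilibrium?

6

At (Top, s1): the row player loses 6 − 5 = 1 by deviating; the column player loses 4 − 3 = 1. Product = 1·1 = 1.
At (Middle, s2): the row player loses 13 − 10 = 3 by deviating; the column player loses 6 − 4 = 2. Product = 3·2 = 6.
6 > 1, so (Middle, s2) is risk-dominant. The column player's payoff there is 6.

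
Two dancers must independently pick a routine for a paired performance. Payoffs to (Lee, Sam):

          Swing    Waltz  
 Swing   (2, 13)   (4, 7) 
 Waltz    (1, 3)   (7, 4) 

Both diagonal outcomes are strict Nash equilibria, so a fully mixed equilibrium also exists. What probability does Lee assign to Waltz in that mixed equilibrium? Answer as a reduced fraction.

Lee's mix p on Swing must make Sam indifferent between Swing and Waltz.
Sam's payoff from Swing: 13p + 3(1−p). From Waltz: 7p + 4(1−p).
Set equal: 6p = 1(1−p) → p = 1/7.
Probability on Waltz is 1 − 1/7 = 6/7.

6/7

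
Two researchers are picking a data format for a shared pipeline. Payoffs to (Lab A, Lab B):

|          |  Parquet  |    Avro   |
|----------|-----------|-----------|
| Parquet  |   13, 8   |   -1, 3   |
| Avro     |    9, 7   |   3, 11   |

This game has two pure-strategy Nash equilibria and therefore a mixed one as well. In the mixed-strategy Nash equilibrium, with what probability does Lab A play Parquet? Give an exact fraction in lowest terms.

Lab A's mix p on Parquet must make Lab B indifferent between Parquet and Avro.
Lab B's payoff from Parquet: 8p + 7(1−p). From Avro: 3p + 11(1−p).
Set equal: 5p = 4(1−p) → p = 4/9.

4/9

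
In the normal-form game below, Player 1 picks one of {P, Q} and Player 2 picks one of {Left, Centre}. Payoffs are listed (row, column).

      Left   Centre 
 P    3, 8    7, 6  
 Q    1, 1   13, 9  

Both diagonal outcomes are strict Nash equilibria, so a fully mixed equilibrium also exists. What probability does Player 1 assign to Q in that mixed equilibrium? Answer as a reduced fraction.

1/5

Player 1's mix p on P must make Player 2 indifferent between Left and Centre.
Player 2's payoff from Left: 8p + 1(1−p). From Centre: 6p + 9(1−p).
Set equal: 2p = 8(1−p) → p = 8/10 = 4/5.
Probability on Q is 1 − 4/5 = 1/5.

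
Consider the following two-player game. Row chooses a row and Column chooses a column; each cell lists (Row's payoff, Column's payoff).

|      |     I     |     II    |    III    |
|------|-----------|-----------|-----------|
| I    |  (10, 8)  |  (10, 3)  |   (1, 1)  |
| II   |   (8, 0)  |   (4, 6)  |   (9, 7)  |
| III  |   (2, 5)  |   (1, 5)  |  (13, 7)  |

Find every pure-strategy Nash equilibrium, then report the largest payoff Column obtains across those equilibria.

Both I is a pure NE (Row: 10 ≥ 8; Column: 8 ≥ 3). Column gets 8.
Both III is a pure NE (Row: 13 ≥ 9; Column: 7 ≥ 5). Column gets 7.
Every other cell has a profitable deviation for at least one player. Highest of {8, 7} is 8.

8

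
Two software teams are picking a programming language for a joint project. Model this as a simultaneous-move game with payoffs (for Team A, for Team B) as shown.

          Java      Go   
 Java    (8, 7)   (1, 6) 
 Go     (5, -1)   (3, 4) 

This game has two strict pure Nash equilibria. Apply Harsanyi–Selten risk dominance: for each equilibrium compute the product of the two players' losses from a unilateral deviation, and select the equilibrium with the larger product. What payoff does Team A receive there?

3

At both Java: Team A loses 8 − 5 = 3 by deviating; Team B loses 7 − 6 = 1. Product = 3·1 = 3.
At both Go: Team A loses 3 − 1 = 2 by deviating; Team B loses 4 − (-1) = 5. Product = 2·5 = 10.
10 > 3, so both Go is risk-dominant. Team A's payoff there is 3.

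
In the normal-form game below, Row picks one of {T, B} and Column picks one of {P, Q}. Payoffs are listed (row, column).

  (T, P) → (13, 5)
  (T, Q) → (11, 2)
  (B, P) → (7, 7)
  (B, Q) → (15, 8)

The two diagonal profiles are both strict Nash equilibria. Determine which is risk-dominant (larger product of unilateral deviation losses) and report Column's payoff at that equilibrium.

At (T, P): Row loses 13 − 7 = 6 by deviating; Column loses 5 − 2 = 3. Product = 6·3 = 18.
At (B, Q): Row loses 15 − 11 = 4 by deviating; Column loses 8 − 7 = 1. Product = 4·1 = 4.
18 > 4, so (T, P) is risk-dominant. Column's payoff there is 5.

5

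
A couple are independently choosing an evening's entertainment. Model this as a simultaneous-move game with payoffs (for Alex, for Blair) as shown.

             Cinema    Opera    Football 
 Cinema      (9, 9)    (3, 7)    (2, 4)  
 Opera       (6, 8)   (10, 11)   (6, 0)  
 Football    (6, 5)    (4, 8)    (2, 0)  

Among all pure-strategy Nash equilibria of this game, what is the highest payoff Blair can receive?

Both Cinema is a pure NE (Alex: 9 ≥ 6; Blair: 9 ≥ 7). Blair gets 9.
Both Opera is a pure NE (Alex: 10 ≥ 4; Blair: 11 ≥ 8). Blair gets 11.
Every other cell has a profitable deviation for at least one player. Highest of {9, 11} is 11.

11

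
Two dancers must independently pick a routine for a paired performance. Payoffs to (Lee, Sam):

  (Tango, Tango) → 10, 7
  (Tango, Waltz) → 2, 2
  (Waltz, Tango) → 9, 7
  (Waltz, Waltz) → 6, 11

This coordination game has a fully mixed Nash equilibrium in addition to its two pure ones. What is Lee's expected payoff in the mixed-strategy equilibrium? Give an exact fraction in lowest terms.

42/5

Sam mixes with probability q on Tango, chosen so Lee is indifferent: 10q + 2(1−q) = 9q + 6(1−q) gives q = 4/5.
Lee's expected payoff (from either row, since indifferent) is 10·4/5 + 2·1/5 = 42/5.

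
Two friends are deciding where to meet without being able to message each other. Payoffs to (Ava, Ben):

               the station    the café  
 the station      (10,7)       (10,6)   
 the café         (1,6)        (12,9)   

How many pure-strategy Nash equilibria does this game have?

Both the station: Ava gets 10 (best alternative 1); Ben gets 7 (best alternative 6). Neither deviates — NE.
Both the café: Ava gets 12 (best alternative 10); Ben gets 9 (best alternative 6). Neither deviates — NE.
(the station, the café) is not a NE: Ava would switch to the café (12 > 10).
No other cell survives both best-response checks, so there are 2 pure NE.

2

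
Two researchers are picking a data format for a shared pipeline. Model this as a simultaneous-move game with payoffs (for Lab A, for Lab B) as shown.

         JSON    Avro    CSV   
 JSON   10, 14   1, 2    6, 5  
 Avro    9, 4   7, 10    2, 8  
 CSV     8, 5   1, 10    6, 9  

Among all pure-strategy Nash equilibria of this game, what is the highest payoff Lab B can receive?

Both JSON is a pure NE (Lab A: 10 ≥ 9; Lab B: 14 ≥ 5). Lab B gets 14.
Both Avro is a pure NE (Lab A: 7 ≥ 1; Lab B: 10 ≥ 8). Lab B gets 10.
Every other cell has a profitable deviation for at least one player. Highest of {14, 10} is 14.

14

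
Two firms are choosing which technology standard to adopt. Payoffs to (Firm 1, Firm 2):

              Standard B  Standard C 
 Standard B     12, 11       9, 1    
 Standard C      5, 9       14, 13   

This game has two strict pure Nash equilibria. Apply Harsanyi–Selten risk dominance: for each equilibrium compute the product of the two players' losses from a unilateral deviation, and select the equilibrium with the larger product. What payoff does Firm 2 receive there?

11

At both Standard B: Firm 1 loses 12 − 5 = 7 by deviating; Firm 2 loses 11 − 1 = 10. Product = 7·10 = 70.
At both Standard C: Firm 1 loses 14 − 9 = 5 by deviating; Firm 2 loses 13 − 9 = 4. Product = 5·4 = 20.
70 > 20, so both Standard B is risk-dominant. Firm 2's payoff there is 11.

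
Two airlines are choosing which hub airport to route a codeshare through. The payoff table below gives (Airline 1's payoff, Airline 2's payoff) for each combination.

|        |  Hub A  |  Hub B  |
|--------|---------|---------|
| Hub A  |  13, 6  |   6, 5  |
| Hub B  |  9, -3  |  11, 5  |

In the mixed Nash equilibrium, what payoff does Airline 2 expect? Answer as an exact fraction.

Airline 1 mixes with probability p on Hub A, chosen so Airline 2 is indifferent: 6p + (-3)(1−p) = 5p + 5(1−p) gives p = 8/9.
Airline 2's expected payoff is 6·8/9 + (-3)·1/9 = 5.

5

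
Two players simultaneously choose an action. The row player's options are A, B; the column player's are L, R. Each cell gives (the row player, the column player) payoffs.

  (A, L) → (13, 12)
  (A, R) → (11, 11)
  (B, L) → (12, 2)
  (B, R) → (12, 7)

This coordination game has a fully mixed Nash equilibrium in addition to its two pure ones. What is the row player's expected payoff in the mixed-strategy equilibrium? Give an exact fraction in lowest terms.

12

The column player mixes with probability q on L, chosen so the row player is indifferent: 13q + 11(1−q) = 12q + 12(1−q) gives q = 1/2.
The row player's expected payoff (from either row, since indifferent) is 13·1/2 + 11·1/2 = 12.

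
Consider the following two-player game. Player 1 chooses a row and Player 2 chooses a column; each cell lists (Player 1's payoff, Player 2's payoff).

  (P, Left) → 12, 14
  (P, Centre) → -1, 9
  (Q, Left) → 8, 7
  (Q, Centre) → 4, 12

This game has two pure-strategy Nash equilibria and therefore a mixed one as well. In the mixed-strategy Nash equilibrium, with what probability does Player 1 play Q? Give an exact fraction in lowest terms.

Player 1's mix p on P must make Player 2 indifferent between Left and Centre.
Player 2's payoff from Left: 14p + 7(1−p). From Centre: 9p + 12(1−p).
Set equal: 5p = 5(1−p) → p = 5/10 = 1/2.
Probability on Q is 1 − 1/2 = 1/2.

1/2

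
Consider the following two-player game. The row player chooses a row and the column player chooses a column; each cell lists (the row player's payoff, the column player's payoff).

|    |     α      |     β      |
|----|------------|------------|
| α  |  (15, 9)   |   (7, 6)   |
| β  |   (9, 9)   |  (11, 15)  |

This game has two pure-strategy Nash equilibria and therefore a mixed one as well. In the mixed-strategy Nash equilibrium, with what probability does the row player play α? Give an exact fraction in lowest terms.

The row player's mix p on α must make the column player indifferent between α and β.
The column player's payoff from α: 9p + 9(1−p). From β: 6p + 15(1−p).
Set equal: 3p = 6(1−p) → p = 6/9 = 2/3.

2/3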